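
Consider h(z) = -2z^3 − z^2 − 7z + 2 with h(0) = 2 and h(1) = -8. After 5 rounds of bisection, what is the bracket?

h(0.5) = -2 < 0, so the root lies in [0, 0.5]
h(0.25) = 0.15625 > 0, so the root lies in [0.25, 0.5]
h(0.375) = -0.871094 < 0, so the root lies in [0.25, 0.375]
h(0.3125) = -0.3462 < 0, so the root lies in [0.25, 0.3125]
h(0.28125) = -0.0923 < 0, so the root lies in [0.25, 0.28125]

[0.25, 0.28125]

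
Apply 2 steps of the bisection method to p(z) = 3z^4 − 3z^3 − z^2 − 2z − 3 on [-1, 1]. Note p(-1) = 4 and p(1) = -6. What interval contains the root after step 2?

p(0) = -3 < 0, so the root lies in [-1, 0]
p(-0.5) = -1.6875 < 0, so the root lies in [-1, -0.5]

[-1, -0.5]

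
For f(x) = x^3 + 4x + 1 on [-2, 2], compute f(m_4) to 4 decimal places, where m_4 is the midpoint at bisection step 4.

f(0) = 1 > 0, so the root lies in [-2, 0]
f(-1) = -4 < 0, so the root lies in [-1, 0]
f(-0.5) = -1.125 < 0, so the root lies in [-0.5, 0]
f(-0.25) = -0.0156 < 0, so the root lies in [-0.25, 0]

-0.0156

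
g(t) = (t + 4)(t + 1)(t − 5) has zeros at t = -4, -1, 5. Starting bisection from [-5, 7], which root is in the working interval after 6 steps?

g(1) = -40 < 0, so the root lies in [1, 7]
g(4) = -40 < 0, so the root lies in [4, 7]
g(5.5) = 30.875 > 0, so the root lies in [4, 5.5]
g(4.75) = -12.5781 < 0, so the root lies in [4.75, 5.5]
g(5.125) = 6.9863 > 0, so the root lies in [4.75, 5.125]
g(4.9375) = -3.3167 < 0, so the root lies in [4.9375, 5.125]

5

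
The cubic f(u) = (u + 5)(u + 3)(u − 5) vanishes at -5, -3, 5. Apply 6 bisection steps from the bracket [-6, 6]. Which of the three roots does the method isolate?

f(0) = -75 < 0, so the root lies in [0, 6]
f(3) = -96 < 0, so the root lies in [3, 6]
f(4.5) = -35.625 < 0, so the root lies in [4.5, 6]
f(5.25) = 21.1406 > 0, so the root lies in [4.5, 5.25]
f(4.875) = -9.7207 < 0, so the root lies in [4.875, 5.25]
f(5.0625) = 5.0706 > 0, so the root lies in [4.875, 5.0625]

5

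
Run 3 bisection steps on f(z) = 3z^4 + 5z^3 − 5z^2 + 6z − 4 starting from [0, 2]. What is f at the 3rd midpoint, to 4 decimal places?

midpoint 1: f = 5 > 0 → [0, 1]
midpoint 0.5: f = -1.4375 < 0 → [0.5, 1]
midpoint 0.75: f = 0.746094 > 0 → [0.5, 0.75]

0.7461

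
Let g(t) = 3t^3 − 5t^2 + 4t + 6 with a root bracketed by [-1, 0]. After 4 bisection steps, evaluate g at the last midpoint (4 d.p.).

-0.0881

t = -0.5 gives g = 2.375, positive; keep [-1, -0.5]
t = -0.75 gives g = -1.078125, negative; keep [-0.75, -0.5]
t = -0.625 gives g = 0.814453, positive; keep [-0.75, -0.625]
t = -0.6875 gives g = -0.0881, negative; keep [-0.6875, -0.625]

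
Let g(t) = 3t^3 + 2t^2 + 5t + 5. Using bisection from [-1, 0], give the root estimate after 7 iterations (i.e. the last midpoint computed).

-0.8984375

m = -0.5, g(m) = 2.625 (+); new bracket [-1, -0.5]
m = -0.75, g(m) = 1.109375 (+); new bracket [-1, -0.75]
m = -0.875, g(m) = 0.146484 (+); new bracket [-1, -0.875]
m = -0.9375, g(m) = -0.4016 (−); new bracket [-0.9375, -0.875]
m = -0.90625, g(m) = -0.1216 (−); new bracket [-0.90625, -0.875]
m = -0.890625, g(m) = 0.0139 (+); new bracket [-0.90625, -0.890625]
m = -0.8984375, g(m) = -0.0534 (−); new bracket [-0.8984375, -0.890625]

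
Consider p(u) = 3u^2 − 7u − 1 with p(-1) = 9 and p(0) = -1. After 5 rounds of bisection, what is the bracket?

m = -0.5, p(m) = 3.25 (+); new bracket [-0.5, 0]
m = -0.25, p(m) = 0.9375 (+); new bracket [-0.25, 0]
m = -0.125, p(m) = -0.078125 (−); new bracket [-0.25, -0.125]
m = -0.1875, p(m) = 0.418 (+); new bracket [-0.1875, -0.125]
m = -0.15625, p(m) = 0.167 (+); new bracket [-0.15625, -0.125]

[-0.15625, -0.125]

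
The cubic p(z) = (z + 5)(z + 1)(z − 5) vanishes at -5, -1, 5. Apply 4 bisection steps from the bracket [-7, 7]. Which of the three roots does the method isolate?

m = 0, p(m) = -25 (−); new bracket [0, 7]
m = 3.5, p(m) = -57.375 (−); new bracket [3.5, 7]
m = 5.25, p(m) = 16.015625 (+); new bracket [3.5, 5.25]
m = 4.375, p(m) = -31.4941 (−); new bracket [4.375, 5.25]

5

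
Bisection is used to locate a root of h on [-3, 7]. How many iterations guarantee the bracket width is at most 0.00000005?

28

Width after n steps is 10/2^n. Need 2^n ≥ 10/0.00000005 = 200000000.
2^27 = 134217728 < 200000000 ≤ 2^28 = 268435456, so n = 28.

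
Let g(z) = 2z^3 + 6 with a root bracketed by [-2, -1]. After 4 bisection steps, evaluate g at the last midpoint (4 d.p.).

g(-1.5) = -0.75 < 0, so the root lies in [-1.5, -1]
g(-1.25) = 2.09375 > 0, so the root lies in [-1.5, -1.25]
g(-1.375) = 0.800781 > 0, so the root lies in [-1.5, -1.375]
g(-1.4375) = 0.0591 > 0, so the root lies in [-1.5, -1.4375]

0.0591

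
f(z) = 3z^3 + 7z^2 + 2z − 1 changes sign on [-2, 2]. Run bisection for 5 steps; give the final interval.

[0.25, 0.375]

midpoint 0: f = -1 < 0 → [0, 2]
midpoint 1: f = 11 > 0 → [0, 1]
midpoint 0.5: f = 2.125 > 0 → [0, 0.5]
midpoint 0.25: f = -0.0156 < 0 → [0.25, 0.5]
midpoint 0.375: f = 0.8926 > 0 → [0.25, 0.375]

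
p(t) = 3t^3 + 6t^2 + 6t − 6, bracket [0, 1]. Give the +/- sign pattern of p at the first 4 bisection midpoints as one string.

m = 0.5, p(m) = -1.125 (−); new bracket [0.5, 1]
m = 0.75, p(m) = 3.140625 (+); new bracket [0.5, 0.75]
m = 0.625, p(m) = 0.826172 (+); new bracket [0.5, 0.625]
m = 0.5625, p(m) = -0.1926 (−); new bracket [0.5625, 0.625]

-++-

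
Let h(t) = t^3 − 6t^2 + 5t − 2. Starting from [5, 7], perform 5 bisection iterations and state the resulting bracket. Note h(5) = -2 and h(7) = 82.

[5.0625, 5.125]

m = 6, h(m) = 28 (+); new bracket [5, 6]
m = 5.5, h(m) = 10.375 (+); new bracket [5, 5.5]
m = 5.25, h(m) = 3.578125 (+); new bracket [5, 5.25]
m = 5.125, h(m) = 0.6426 (+); new bracket [5, 5.125]
m = 5.0625, h(m) = -0.7146 (−); new bracket [5.0625, 5.125]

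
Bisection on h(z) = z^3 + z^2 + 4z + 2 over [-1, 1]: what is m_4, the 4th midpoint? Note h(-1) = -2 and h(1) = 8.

z = 0 gives h = 2, positive; keep [-1, 0]
z = -0.5 gives h = 0.125, positive; keep [-1, -0.5]
z = -0.75 gives h = -0.859375, negative; keep [-0.75, -0.5]
z = -0.625 gives h = -0.3535, negative; keep [-0.625, -0.5]

-0.625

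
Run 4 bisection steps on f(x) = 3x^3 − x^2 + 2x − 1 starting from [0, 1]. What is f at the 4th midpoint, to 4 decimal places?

midpoint 0.5: f = 0.125 > 0 → [0, 0.5]
midpoint 0.25: f = -0.515625 < 0 → [0.25, 0.5]
midpoint 0.375: f = -0.232422 < 0 → [0.375, 0.5]
midpoint 0.4375: f = -0.0652 < 0 → [0.4375, 0.5]

-0.0652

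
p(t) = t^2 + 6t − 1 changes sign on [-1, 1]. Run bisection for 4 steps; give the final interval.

m = 0, p(m) = -1 (−); new bracket [0, 1]
m = 0.5, p(m) = 2.25 (+); new bracket [0, 0.5]
m = 0.25, p(m) = 0.5625 (+); new bracket [0, 0.25]
m = 0.125, p(m) = -0.2344 (−); new bracket [0.125, 0.25]

[0.125, 0.25]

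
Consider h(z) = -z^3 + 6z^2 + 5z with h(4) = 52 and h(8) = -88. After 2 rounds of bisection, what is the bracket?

midpoint 6: h = 30 > 0 → [6, 8]
midpoint 7: h = -14 < 0 → [6, 7]

[6, 7]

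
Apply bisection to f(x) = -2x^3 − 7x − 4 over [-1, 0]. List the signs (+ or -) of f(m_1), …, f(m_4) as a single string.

midpoint -0.5: f = -0.25 < 0 → [-1, -0.5]
midpoint -0.75: f = 2.09375 > 0 → [-0.75, -0.5]
midpoint -0.625: f = 0.863281 > 0 → [-0.625, -0.5]
midpoint -0.5625: f = 0.2935 > 0 → [-0.5625, -0.5]

-+++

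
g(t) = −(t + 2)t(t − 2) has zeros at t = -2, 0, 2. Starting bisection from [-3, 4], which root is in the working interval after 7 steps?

2

m = 0.5, g(m) = 1.875 (+); new bracket [0.5, 4]
m = 2.25, g(m) = -2.390625 (−); new bracket [0.5, 2.25]
m = 1.375, g(m) = 2.900391 (+); new bracket [1.375, 2.25]
m = 1.8125, g(m) = 1.2957 (+); new bracket [1.8125, 2.25]
m = 2.03125, g(m) = -0.2559 (−); new bracket [1.8125, 2.03125]
m = 1.921875, g(m) = 0.5889 (+); new bracket [1.921875, 2.03125]
m = 1.9765625, g(m) = 0.1842 (+); new bracket [1.9765625, 2.03125]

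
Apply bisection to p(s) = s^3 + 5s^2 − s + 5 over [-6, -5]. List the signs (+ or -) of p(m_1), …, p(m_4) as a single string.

s = -5.5 gives p = -4.625, negative; keep [-5.5, -5]
s = -5.25 gives p = 3.359375, positive; keep [-5.5, -5.25]
s = -5.375 gives p = -0.458984, negative; keep [-5.375, -5.25]
s = -5.3125 gives p = 1.4929, positive; keep [-5.375, -5.3125]

-+-+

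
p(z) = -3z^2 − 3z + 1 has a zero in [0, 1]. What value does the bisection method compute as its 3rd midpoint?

z = 0.5 gives p = -1.25, negative; keep [0, 0.5]
z = 0.25 gives p = 0.0625, positive; keep [0.25, 0.5]
z = 0.375 gives p = -0.546875, negative; keep [0.25, 0.375]

0.375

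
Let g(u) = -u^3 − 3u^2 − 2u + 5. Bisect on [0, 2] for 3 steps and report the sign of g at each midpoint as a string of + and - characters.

-++

u = 1 gives g = -1, negative; keep [0, 1]
u = 0.5 gives g = 3.125, positive; keep [0.5, 1]
u = 0.75 gives g = 1.390625, positive; keep [0.75, 1]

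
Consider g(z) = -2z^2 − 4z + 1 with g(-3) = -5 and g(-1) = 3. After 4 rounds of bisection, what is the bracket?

g(-2) = 1 > 0, so the root lies in [-3, -2]
g(-2.5) = -1.5 < 0, so the root lies in [-2.5, -2]
g(-2.25) = -0.125 < 0, so the root lies in [-2.25, -2]
g(-2.125) = 0.4688 > 0, so the root lies in [-2.25, -2.125]

[-2.25, -2.125]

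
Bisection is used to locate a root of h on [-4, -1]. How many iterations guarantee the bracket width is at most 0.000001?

Width after n steps is 3/2^n. Need 2^n ≥ 3/0.000001 = 3000000.
2^21 = 2097152 < 3000000 ≤ 2^22 = 4194304, so n = 22.

22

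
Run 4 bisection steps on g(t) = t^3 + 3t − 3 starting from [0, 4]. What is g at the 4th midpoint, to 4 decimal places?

m = 2, g(m) = 11 (+); new bracket [0, 2]
m = 1, g(m) = 1 (+); new bracket [0, 1]
m = 0.5, g(m) = -1.375 (−); new bracket [0.5, 1]
m = 0.75, g(m) = -0.3281 (−); new bracket [0.75, 1]

-0.3281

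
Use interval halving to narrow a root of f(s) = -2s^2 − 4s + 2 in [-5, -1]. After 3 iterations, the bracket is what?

[-2.5, -2]

f(-3) = -4 < 0, so the root lies in [-3, -1]
f(-2) = 2 > 0, so the root lies in [-3, -2]
f(-2.5) = -0.5 < 0, so the root lies in [-2.5, -2]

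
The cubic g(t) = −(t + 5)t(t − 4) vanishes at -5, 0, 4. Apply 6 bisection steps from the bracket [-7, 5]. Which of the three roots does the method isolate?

-5

m = -1, g(m) = -20 (−); new bracket [-7, -1]
m = -4, g(m) = -32 (−); new bracket [-7, -4]
m = -5.5, g(m) = 26.125 (+); new bracket [-5.5, -4]
m = -4.75, g(m) = -10.3906 (−); new bracket [-5.5, -4.75]
m = -5.125, g(m) = 5.8457 (+); new bracket [-5.125, -4.75]
m = -4.9375, g(m) = -2.7581 (−); new bracket [-5.125, -4.9375]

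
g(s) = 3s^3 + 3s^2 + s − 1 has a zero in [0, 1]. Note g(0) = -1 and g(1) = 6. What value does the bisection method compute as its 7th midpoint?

0.3828125

g(0.5) = 0.625 > 0, so the root lies in [0, 0.5]
g(0.25) = -0.515625 < 0, so the root lies in [0.25, 0.5]
g(0.375) = -0.044922 < 0, so the root lies in [0.375, 0.5]
g(0.4375) = 0.2629 > 0, so the root lies in [0.375, 0.4375]
g(0.40625) = 0.1025 > 0, so the root lies in [0.375, 0.40625]
g(0.390625) = 0.0272 > 0, so the root lies in [0.375, 0.390625]
g(0.3828125) = -0.0093 < 0, so the root lies in [0.3828125, 0.390625]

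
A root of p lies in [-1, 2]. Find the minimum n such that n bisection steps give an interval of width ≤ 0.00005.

Width after n steps is 3/2^n. Need 2^n ≥ 3/0.00005 = 60000.
2^15 = 32768 < 60000 ≤ 2^16 = 65536, so n = 16.

16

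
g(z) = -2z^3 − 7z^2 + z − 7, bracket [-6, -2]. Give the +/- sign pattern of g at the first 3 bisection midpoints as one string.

+--

z = -4 gives g = 5, positive; keep [-4, -2]
z = -3 gives g = -19, negative; keep [-4, -3]
z = -3.5 gives g = -10.5, negative; keep [-4, -3.5]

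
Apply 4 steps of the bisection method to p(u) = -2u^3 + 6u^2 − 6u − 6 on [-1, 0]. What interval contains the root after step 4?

[-0.625, -0.5625]

p(-0.5) = -1.25 < 0, so the root lies in [-1, -0.5]
p(-0.75) = 2.71875 > 0, so the root lies in [-0.75, -0.5]
p(-0.625) = 0.582031 > 0, so the root lies in [-0.625, -0.5]
p(-0.5625) = -0.3706 < 0, so the root lies in [-0.625, -0.5625]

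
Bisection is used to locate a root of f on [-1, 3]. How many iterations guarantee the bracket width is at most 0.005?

10

Width after n steps is 4/2^n. Need 2^n ≥ 4/0.005 = 800.
2^9 = 512 < 800 ≤ 2^10 = 1024, so n = 10.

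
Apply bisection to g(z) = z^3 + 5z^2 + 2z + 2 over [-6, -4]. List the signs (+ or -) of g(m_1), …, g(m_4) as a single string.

midpoint -5: g = -8 < 0 → [-5, -4]
midpoint -4.5: g = 3.125 > 0 → [-5, -4.5]
midpoint -4.75: g = -1.859375 < 0 → [-4.75, -4.5]
midpoint -4.625: g = 0.7715 > 0 → [-4.75, -4.625]

-+-+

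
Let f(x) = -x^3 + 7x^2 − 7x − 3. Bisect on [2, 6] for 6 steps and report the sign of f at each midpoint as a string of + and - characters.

midpoint 4: f = 17 > 0 → [4, 6]
midpoint 5: f = 12 > 0 → [5, 6]
midpoint 5.5: f = 3.875 > 0 → [5.5, 6]
midpoint 5.75: f = -1.9219 < 0 → [5.5, 5.75]
midpoint 5.625: f = 1.1309 > 0 → [5.625, 5.75]
midpoint 5.6875: f = -0.3562 < 0 → [5.625, 5.6875]

+++-+-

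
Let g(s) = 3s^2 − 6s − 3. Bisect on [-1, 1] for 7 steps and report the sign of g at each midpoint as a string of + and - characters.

-+--+-+

g(0) = -3 < 0, so the root lies in [-1, 0]
g(-0.5) = 0.75 > 0, so the root lies in [-0.5, 0]
g(-0.25) = -1.3125 < 0, so the root lies in [-0.5, -0.25]
g(-0.375) = -0.3281 < 0, so the root lies in [-0.5, -0.375]
g(-0.4375) = 0.1992 > 0, so the root lies in [-0.4375, -0.375]
g(-0.40625) = -0.0674 < 0, so the root lies in [-0.4375, -0.40625]
g(-0.421875) = 0.0652 > 0, so the root lies in [-0.421875, -0.40625]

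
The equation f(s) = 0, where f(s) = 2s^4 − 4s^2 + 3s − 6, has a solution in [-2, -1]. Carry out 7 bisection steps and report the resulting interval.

s = -1.5 gives f = -9.375, negative; keep [-2, -1.5]
s = -1.75 gives f = -4.742188, negative; keep [-2, -1.75]
s = -1.875 gives f = -0.968262, negative; keep [-2, -1.875]
s = -1.9375 gives f = 1.3555, positive; keep [-1.9375, -1.875]
s = -1.90625 gives f = 0.1549, positive; keep [-1.90625, -1.875]
s = -1.890625 gives f = -0.4162, negative; keep [-1.90625, -1.890625]
s = -1.8984375 gives f = -0.133, negative; keep [-1.90625, -1.8984375]

[-1.90625, -1.8984375]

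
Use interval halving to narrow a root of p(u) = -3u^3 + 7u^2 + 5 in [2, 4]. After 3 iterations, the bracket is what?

[2.5, 2.75]

p(3) = -13 < 0, so the root lies in [2, 3]
p(2.5) = 1.875 > 0, so the root lies in [2.5, 3]
p(2.75) = -4.453125 < 0, so the root lies in [2.5, 2.75]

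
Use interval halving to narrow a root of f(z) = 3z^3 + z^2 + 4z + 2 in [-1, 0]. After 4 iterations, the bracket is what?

z = -0.5 gives f = -0.125, negative; keep [-0.5, 0]
z = -0.25 gives f = 1.015625, positive; keep [-0.5, -0.25]
z = -0.375 gives f = 0.482422, positive; keep [-0.5, -0.375]
z = -0.4375 gives f = 0.1902, positive; keep [-0.5, -0.4375]

[-0.5, -0.4375]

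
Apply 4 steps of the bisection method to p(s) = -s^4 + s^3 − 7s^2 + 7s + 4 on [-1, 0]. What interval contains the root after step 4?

m = -0.5, p(m) = -1.4375 (−); new bracket [-0.5, 0]
m = -0.25, p(m) = 1.792969 (+); new bracket [-0.5, -0.25]
m = -0.375, p(m) = 0.318115 (+); new bracket [-0.5, -0.375]
m = -0.4375, p(m) = -0.5227 (−); new bracket [-0.4375, -0.375]

[-0.4375, -0.375]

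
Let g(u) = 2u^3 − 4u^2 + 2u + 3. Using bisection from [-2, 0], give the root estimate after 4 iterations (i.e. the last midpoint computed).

midpoint -1: g = -5 < 0 → [-1, 0]
midpoint -0.5: g = 0.75 > 0 → [-1, -0.5]
midpoint -0.75: g = -1.59375 < 0 → [-0.75, -0.5]
midpoint -0.625: g = -0.3008 < 0 → [-0.625, -0.5]

-0.625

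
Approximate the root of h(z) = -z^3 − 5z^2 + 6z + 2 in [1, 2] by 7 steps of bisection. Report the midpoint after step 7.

m = 1.5, h(m) = -3.625 (−); new bracket [1, 1.5]
m = 1.25, h(m) = -0.265625 (−); new bracket [1, 1.25]
m = 1.125, h(m) = 0.998047 (+); new bracket [1.125, 1.25]
m = 1.1875, h(m) = 0.3997 (+); new bracket [1.1875, 1.25]
m = 1.21875, h(m) = 0.0755 (+); new bracket [1.21875, 1.25]
m = 1.234375, h(m) = -0.093 (−); new bracket [1.21875, 1.234375]
m = 1.2265625, h(m) = -0.0082 (−); new bracket [1.21875, 1.2265625]

1.2265625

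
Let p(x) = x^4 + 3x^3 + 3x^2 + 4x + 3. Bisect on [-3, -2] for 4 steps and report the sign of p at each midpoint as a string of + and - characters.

x = -2.5 gives p = 3.9375, positive; keep [-2.5, -2]
x = -2.25 gives p = 0.644531, positive; keep [-2.25, -2]
x = -2.125 gives p = -0.349365, negative; keep [-2.25, -2.125]
x = -2.1875 gives p = 0.1006, positive; keep [-2.1875, -2.125]

++-+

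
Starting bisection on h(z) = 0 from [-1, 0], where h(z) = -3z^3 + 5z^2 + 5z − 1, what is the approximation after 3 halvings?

z = -0.5 gives h = -1.875, negative; keep [-1, -0.5]
z = -0.75 gives h = -0.671875, negative; keep [-1, -0.75]
z = -0.875 gives h = 0.462891, positive; keep [-0.875, -0.75]

-0.875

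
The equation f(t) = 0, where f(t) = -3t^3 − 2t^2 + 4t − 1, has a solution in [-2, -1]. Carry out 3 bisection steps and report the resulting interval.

[-1.625, -1.5]

t = -1.5 gives f = -1.375, negative; keep [-2, -1.5]
t = -1.75 gives f = 1.953125, positive; keep [-1.75, -1.5]
t = -1.625 gives f = 0.091797, positive; keep [-1.625, -1.5]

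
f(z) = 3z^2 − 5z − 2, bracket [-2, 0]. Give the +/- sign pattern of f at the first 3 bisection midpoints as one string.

m = -1, f(m) = 6 (+); new bracket [-1, 0]
m = -0.5, f(m) = 1.25 (+); new bracket [-0.5, 0]
m = -0.25, f(m) = -0.5625 (−); new bracket [-0.5, -0.25]

++-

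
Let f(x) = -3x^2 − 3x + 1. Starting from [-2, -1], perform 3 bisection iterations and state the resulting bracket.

m = -1.5, f(m) = -1.25 (−); new bracket [-1.5, -1]
m = -1.25, f(m) = 0.0625 (+); new bracket [-1.5, -1.25]
m = -1.375, f(m) = -0.546875 (−); new bracket [-1.375, -1.25]

[-1.375, -1.25]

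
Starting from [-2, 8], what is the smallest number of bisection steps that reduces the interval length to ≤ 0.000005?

21

Width after n steps is 10/2^n. Need 2^n ≥ 10/0.000005 = 2000000.
2^20 = 1048576 < 2000000 ≤ 2^21 = 2097152, so n = 21.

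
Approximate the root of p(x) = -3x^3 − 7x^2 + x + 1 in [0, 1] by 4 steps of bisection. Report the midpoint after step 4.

0.4375

m = 0.5, p(m) = -0.625 (−); new bracket [0, 0.5]
m = 0.25, p(m) = 0.765625 (+); new bracket [0.25, 0.5]
m = 0.375, p(m) = 0.232422 (+); new bracket [0.375, 0.5]
m = 0.4375, p(m) = -0.1536 (−); new bracket [0.375, 0.4375]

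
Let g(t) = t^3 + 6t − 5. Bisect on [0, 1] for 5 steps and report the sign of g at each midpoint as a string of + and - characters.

midpoint 0.5: g = -1.875 < 0 → [0.5, 1]
midpoint 0.75: g = -0.078125 < 0 → [0.75, 1]
midpoint 0.875: g = 0.919922 > 0 → [0.75, 0.875]
midpoint 0.8125: g = 0.4114 > 0 → [0.75, 0.8125]
midpoint 0.78125: g = 0.1643 > 0 → [0.75, 0.78125]

--+++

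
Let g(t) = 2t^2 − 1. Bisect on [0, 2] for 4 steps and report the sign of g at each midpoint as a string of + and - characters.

+-+-

g(1) = 1 > 0, so the root lies in [0, 1]
g(0.5) = -0.5 < 0, so the root lies in [0.5, 1]
g(0.75) = 0.125 > 0, so the root lies in [0.5, 0.75]
g(0.625) = -0.2188 < 0, so the root lies in [0.625, 0.75]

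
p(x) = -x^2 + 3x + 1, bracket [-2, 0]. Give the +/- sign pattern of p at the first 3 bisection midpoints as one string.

x = -1 gives p = -3, negative; keep [-1, 0]
x = -0.5 gives p = -0.75, negative; keep [-0.5, 0]
x = -0.25 gives p = 0.1875, positive; keep [-0.5, -0.25]

--+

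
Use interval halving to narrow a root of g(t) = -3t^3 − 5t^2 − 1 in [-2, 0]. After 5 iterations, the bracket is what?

m = -1, g(m) = -3 (−); new bracket [-2, -1]
m = -1.5, g(m) = -2.125 (−); new bracket [-2, -1.5]
m = -1.75, g(m) = -0.234375 (−); new bracket [-2, -1.75]
m = -1.875, g(m) = 1.1973 (+); new bracket [-1.875, -1.75]
m = -1.8125, g(m) = 0.4373 (+); new bracket [-1.8125, -1.75]

[-1.8125, -1.75]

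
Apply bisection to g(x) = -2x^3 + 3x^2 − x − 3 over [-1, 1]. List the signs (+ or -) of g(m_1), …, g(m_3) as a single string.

g(0) = -3 < 0, so the root lies in [-1, 0]
g(-0.5) = -1.5 < 0, so the root lies in [-1, -0.5]
g(-0.75) = 0.28125 > 0, so the root lies in [-0.75, -0.5]

--+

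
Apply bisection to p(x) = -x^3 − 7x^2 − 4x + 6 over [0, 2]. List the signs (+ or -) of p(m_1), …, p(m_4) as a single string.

-+-+

x = 1 gives p = -6, negative; keep [0, 1]
x = 0.5 gives p = 2.125, positive; keep [0.5, 1]
x = 0.75 gives p = -1.359375, negative; keep [0.5, 0.75]
x = 0.625 gives p = 0.5215, positive; keep [0.625, 0.75]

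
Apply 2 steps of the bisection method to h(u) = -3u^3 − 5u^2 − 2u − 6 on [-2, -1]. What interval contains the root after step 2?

midpoint -1.5: h = -4.125 < 0 → [-2, -1.5]
midpoint -1.75: h = -1.734375 < 0 → [-2, -1.75]

[-2, -1.75]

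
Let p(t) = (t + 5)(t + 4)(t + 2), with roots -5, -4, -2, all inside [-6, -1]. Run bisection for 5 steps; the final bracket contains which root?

midpoint -3.5: p = -1.125 < 0 → [-3.5, -1]
midpoint -2.25: p = -1.203125 < 0 → [-2.25, -1]
midpoint -1.625: p = 3.005859 > 0 → [-2.25, -1.625]
midpoint -1.9375: p = 0.3948 > 0 → [-2.25, -1.9375]
midpoint -2.09375: p = -0.5194 < 0 → [-2.09375, -1.9375]

-2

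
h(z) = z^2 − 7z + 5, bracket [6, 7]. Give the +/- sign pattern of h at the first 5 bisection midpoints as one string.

++--+

midpoint 6.5: h = 1.75 > 0 → [6, 6.5]
midpoint 6.25: h = 0.3125 > 0 → [6, 6.25]
midpoint 6.125: h = -0.359375 < 0 → [6.125, 6.25]
midpoint 6.1875: h = -0.0273 < 0 → [6.1875, 6.25]
midpoint 6.21875: h = 0.1416 > 0 → [6.1875, 6.21875]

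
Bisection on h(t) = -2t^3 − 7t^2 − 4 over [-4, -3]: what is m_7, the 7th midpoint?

midpoint -3.5: h = -4 < 0 → [-4, -3.5]
midpoint -3.75: h = 3.03125 > 0 → [-3.75, -3.5]
midpoint -3.625: h = -0.714844 < 0 → [-3.75, -3.625]
midpoint -3.6875: h = 1.0991 > 0 → [-3.6875, -3.625]
midpoint -3.65625: h = 0.1776 > 0 → [-3.65625, -3.625]
midpoint -3.640625: h = -0.2723 < 0 → [-3.65625, -3.640625]
midpoint -3.6484375: h = -0.0483 < 0 → [-3.65625, -3.6484375]

-3.6484375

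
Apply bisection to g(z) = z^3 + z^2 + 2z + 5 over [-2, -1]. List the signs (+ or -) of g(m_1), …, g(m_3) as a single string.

+-+

m = -1.5, g(m) = 0.875 (+); new bracket [-2, -1.5]
m = -1.75, g(m) = -0.796875 (−); new bracket [-1.75, -1.5]
m = -1.625, g(m) = 0.099609 (+); new bracket [-1.75, -1.625]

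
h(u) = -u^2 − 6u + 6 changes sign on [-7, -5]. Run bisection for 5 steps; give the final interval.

[-6.875, -6.8125]

m = -6, h(m) = 6 (+); new bracket [-7, -6]
m = -6.5, h(m) = 2.75 (+); new bracket [-7, -6.5]
m = -6.75, h(m) = 0.9375 (+); new bracket [-7, -6.75]
m = -6.875, h(m) = -0.0156 (−); new bracket [-6.875, -6.75]
m = -6.8125, h(m) = 0.4648 (+); new bracket [-6.875, -6.8125]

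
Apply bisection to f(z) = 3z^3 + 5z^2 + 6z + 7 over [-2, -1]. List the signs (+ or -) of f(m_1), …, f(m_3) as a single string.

-++

m = -1.5, f(m) = -0.875 (−); new bracket [-1.5, -1]
m = -1.25, f(m) = 1.453125 (+); new bracket [-1.5, -1.25]
m = -1.375, f(m) = 0.404297 (+); new bracket [-1.5, -1.375]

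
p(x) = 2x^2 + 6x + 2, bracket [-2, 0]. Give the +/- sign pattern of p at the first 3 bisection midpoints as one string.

x = -1 gives p = -2, negative; keep [-1, 0]
x = -0.5 gives p = -0.5, negative; keep [-0.5, 0]
x = -0.25 gives p = 0.625, positive; keep [-0.5, -0.25]

--+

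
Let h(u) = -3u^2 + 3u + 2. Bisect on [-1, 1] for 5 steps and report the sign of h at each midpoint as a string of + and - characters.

h(0) = 2 > 0, so the root lies in [-1, 0]
h(-0.5) = -0.25 < 0, so the root lies in [-0.5, 0]
h(-0.25) = 1.0625 > 0, so the root lies in [-0.5, -0.25]
h(-0.375) = 0.4531 > 0, so the root lies in [-0.5, -0.375]
h(-0.4375) = 0.1133 > 0, so the root lies in [-0.5, -0.4375]

+-+++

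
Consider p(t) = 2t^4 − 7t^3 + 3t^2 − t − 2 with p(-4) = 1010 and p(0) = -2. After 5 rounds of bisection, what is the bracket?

t = -2 gives p = 100, positive; keep [-2, 0]
t = -1 gives p = 11, positive; keep [-1, 0]
t = -0.5 gives p = 0.25, positive; keep [-0.5, 0]
t = -0.25 gives p = -1.4453, negative; keep [-0.5, -0.25]
t = -0.375 gives p = -0.7944, negative; keep [-0.5, -0.375]

[-0.5, -0.375]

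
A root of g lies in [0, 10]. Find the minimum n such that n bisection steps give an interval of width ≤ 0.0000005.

Width after n steps is 10/2^n. Need 2^n ≥ 10/0.0000005 = 20000000.
2^24 = 16777216 < 20000000 ≤ 2^25 = 33554432, so n = 25.

25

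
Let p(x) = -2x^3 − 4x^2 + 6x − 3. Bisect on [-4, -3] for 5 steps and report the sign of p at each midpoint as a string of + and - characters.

+++--

p(-3.5) = 12.75 > 0, so the root lies in [-3.5, -3]
p(-3.25) = 3.90625 > 0, so the root lies in [-3.25, -3]
p(-3.125) = 0.222656 > 0, so the root lies in [-3.125, -3]
p(-3.0625) = -1.4448 < 0, so the root lies in [-3.125, -3.0625]
p(-3.09375) = -0.6253 < 0, so the root lies in [-3.125, -3.09375]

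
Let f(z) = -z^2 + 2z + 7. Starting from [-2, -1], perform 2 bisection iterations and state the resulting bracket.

m = -1.5, f(m) = 1.75 (+); new bracket [-2, -1.5]
m = -1.75, f(m) = 0.4375 (+); new bracket [-2, -1.75]

[-2, -1.75]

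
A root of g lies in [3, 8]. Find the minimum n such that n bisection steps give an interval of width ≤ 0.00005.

17

Width after n steps is 5/2^n. Need 2^n ≥ 5/0.00005 = 100000.
2^16 = 65536 < 100000 ≤ 2^17 = 131072, so n = 17.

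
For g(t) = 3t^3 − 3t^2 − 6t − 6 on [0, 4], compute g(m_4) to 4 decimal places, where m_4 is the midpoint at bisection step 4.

-0.5156

midpoint 2: g = -6 < 0 → [2, 4]
midpoint 3: g = 30 > 0 → [2, 3]
midpoint 2.5: g = 7.125 > 0 → [2, 2.5]
midpoint 2.25: g = -0.5156 < 0 → [2.25, 2.5]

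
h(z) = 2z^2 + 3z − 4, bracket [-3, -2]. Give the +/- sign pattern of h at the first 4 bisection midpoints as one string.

+-+-

z = -2.5 gives h = 1, positive; keep [-2.5, -2]
z = -2.25 gives h = -0.625, negative; keep [-2.5, -2.25]
z = -2.375 gives h = 0.15625, positive; keep [-2.375, -2.25]
z = -2.3125 gives h = -0.2422, negative; keep [-2.375, -2.3125]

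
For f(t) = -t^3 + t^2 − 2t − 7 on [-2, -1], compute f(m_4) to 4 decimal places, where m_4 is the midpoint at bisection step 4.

-0.3914

f(-1.5) = 1.625 > 0, so the root lies in [-1.5, -1]
f(-1.25) = -0.984375 < 0, so the root lies in [-1.5, -1.25]
f(-1.375) = 0.240234 > 0, so the root lies in [-1.375, -1.25]
f(-1.3125) = -0.3914 < 0, so the root lies in [-1.375, -1.3125]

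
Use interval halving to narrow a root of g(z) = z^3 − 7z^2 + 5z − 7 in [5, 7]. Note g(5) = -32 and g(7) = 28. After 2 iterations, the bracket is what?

[6, 6.5]

z = 6 gives g = -13, negative; keep [6, 7]
z = 6.5 gives g = 4.375, positive; keep [6, 6.5]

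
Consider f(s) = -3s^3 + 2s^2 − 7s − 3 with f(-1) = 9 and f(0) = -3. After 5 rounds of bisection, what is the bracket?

[-0.375, -0.34375]

m = -0.5, f(m) = 1.375 (+); new bracket [-0.5, 0]
m = -0.25, f(m) = -1.078125 (−); new bracket [-0.5, -0.25]
m = -0.375, f(m) = 0.064453 (+); new bracket [-0.375, -0.25]
m = -0.3125, f(m) = -0.5256 (−); new bracket [-0.375, -0.3125]
m = -0.34375, f(m) = -0.2356 (−); new bracket [-0.375, -0.34375]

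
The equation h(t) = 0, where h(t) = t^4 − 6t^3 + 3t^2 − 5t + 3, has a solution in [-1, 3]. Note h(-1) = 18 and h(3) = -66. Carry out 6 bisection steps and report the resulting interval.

[0.5625, 0.625]

t = 1 gives h = -4, negative; keep [-1, 1]
t = 0 gives h = 3, positive; keep [0, 1]
t = 0.5 gives h = 0.5625, positive; keep [0.5, 1]
t = 0.75 gives h = -1.2773, negative; keep [0.5, 0.75]
t = 0.625 gives h = -0.2654, negative; keep [0.5, 0.625]
t = 0.5625 gives h = 0.169, positive; keep [0.5625, 0.625]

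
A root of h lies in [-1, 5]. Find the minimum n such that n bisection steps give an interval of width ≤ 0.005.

Width after n steps is 6/2^n. Need 2^n ≥ 6/0.005 = 1200.
2^10 = 1024 < 1200 ≤ 2^11 = 2048, so n = 11.

11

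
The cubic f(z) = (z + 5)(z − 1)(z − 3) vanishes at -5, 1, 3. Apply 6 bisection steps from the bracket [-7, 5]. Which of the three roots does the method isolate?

-5

z = -1 gives f = 32, positive; keep [-7, -1]
z = -4 gives f = 35, positive; keep [-7, -4]
z = -5.5 gives f = -27.625, negative; keep [-5.5, -4]
z = -4.75 gives f = 11.1406, positive; keep [-5.5, -4.75]
z = -5.125 gives f = -6.2207, negative; keep [-5.125, -4.75]
z = -4.9375 gives f = 2.9456, positive; keep [-5.125, -4.9375]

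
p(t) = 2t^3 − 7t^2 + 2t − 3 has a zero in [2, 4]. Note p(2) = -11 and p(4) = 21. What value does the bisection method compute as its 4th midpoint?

3.375

midpoint 3: p = -6 < 0 → [3, 4]
midpoint 3.5: p = 4 > 0 → [3, 3.5]
midpoint 3.25: p = -1.78125 < 0 → [3.25, 3.5]
midpoint 3.375: p = 0.9023 > 0 → [3.25, 3.375]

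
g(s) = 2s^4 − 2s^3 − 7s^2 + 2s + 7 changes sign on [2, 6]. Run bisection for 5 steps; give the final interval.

[2, 2.125]

m = 4, g(m) = 287 (+); new bracket [2, 4]
m = 3, g(m) = 58 (+); new bracket [2, 3]
m = 2.5, g(m) = 15.125 (+); new bracket [2, 2.5]
m = 2.25, g(m) = 4.5391 (+); new bracket [2, 2.25]
m = 2.125, g(m) = 1.231 (+); new bracket [2, 2.125]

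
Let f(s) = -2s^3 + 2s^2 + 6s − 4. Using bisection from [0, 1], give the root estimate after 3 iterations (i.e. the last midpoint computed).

m = 0.5, f(m) = -0.75 (−); new bracket [0.5, 1]
m = 0.75, f(m) = 0.78125 (+); new bracket [0.5, 0.75]
m = 0.625, f(m) = 0.042969 (+); new bracket [0.5, 0.625]

0.625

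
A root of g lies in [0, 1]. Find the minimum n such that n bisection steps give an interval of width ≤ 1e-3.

10

Width after n steps is 1/2^n. Need 2^n ≥ 1/1e-3 = 1000.
2^9 = 512 < 1000 ≤ 2^10 = 1024, so n = 10.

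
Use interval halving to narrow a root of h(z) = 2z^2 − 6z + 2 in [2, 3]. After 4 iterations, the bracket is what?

h(2.5) = -0.5 < 0, so the root lies in [2.5, 3]
h(2.75) = 0.625 > 0, so the root lies in [2.5, 2.75]
h(2.625) = 0.03125 > 0, so the root lies in [2.5, 2.625]
h(2.5625) = -0.2422 < 0, so the root lies in [2.5625, 2.625]

[2.5625, 2.625]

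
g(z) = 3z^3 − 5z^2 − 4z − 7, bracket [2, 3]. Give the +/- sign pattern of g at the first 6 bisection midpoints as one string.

-+++--

m = 2.5, g(m) = -1.375 (−); new bracket [2.5, 3]
m = 2.75, g(m) = 6.578125 (+); new bracket [2.5, 2.75]
m = 2.625, g(m) = 2.310547 (+); new bracket [2.5, 2.625]
m = 2.5625, g(m) = 0.3972 (+); new bracket [2.5, 2.5625]
m = 2.53125, g(m) = -0.5063 (−); new bracket [2.53125, 2.5625]
m = 2.546875, g(m) = -0.0589 (−); new bracket [2.546875, 2.5625]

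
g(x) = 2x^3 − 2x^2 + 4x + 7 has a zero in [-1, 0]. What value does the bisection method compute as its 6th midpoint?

-0.921875

midpoint -0.5: g = 4.25 > 0 → [-1, -0.5]
midpoint -0.75: g = 2.03125 > 0 → [-1, -0.75]
midpoint -0.875: g = 0.628906 > 0 → [-1, -0.875]
midpoint -0.9375: g = -0.1558 < 0 → [-0.9375, -0.875]
midpoint -0.90625: g = 0.2438 > 0 → [-0.9375, -0.90625]
midpoint -0.921875: g = 0.0459 > 0 → [-0.9375, -0.921875]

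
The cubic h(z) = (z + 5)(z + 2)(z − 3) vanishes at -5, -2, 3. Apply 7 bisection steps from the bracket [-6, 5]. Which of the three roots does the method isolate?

3

m = -0.5, h(m) = -23.625 (−); new bracket [-0.5, 5]
m = 2.25, h(m) = -23.109375 (−); new bracket [2.25, 5]
m = 3.625, h(m) = 30.322266 (+); new bracket [2.25, 3.625]
m = 2.9375, h(m) = -2.4495 (−); new bracket [2.9375, 3.625]
m = 3.28125, h(m) = 12.3006 (+); new bracket [2.9375, 3.28125]
m = 3.109375, h(m) = 4.5318 (+); new bracket [2.9375, 3.109375]
m = 3.0234375, h(m) = 0.9447 (+); new bracket [2.9375, 3.0234375]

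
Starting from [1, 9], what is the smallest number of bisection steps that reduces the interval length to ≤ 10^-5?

20

Width after n steps is 8/2^n. Need 2^n ≥ 8/10^-5 = 800000.
2^19 = 524288 < 800000 ≤ 2^20 = 1048576, so n = 20.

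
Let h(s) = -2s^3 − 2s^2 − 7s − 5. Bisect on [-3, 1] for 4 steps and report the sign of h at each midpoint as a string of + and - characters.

midpoint -1: h = 2 > 0 → [-1, 1]
midpoint 0: h = -5 < 0 → [-1, 0]
midpoint -0.5: h = -1.75 < 0 → [-1, -0.5]
midpoint -0.75: h = -0.0312 < 0 → [-1, -0.75]

+---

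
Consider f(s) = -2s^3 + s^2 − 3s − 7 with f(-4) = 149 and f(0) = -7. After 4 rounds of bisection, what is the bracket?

m = -2, f(m) = 19 (+); new bracket [-2, 0]
m = -1, f(m) = -1 (−); new bracket [-2, -1]
m = -1.5, f(m) = 6.5 (+); new bracket [-1.5, -1]
m = -1.25, f(m) = 2.2188 (+); new bracket [-1.25, -1]

[-1.25, -1]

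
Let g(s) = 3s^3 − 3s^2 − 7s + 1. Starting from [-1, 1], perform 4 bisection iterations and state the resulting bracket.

g(0) = 1 > 0, so the root lies in [0, 1]
g(0.5) = -2.875 < 0, so the root lies in [0, 0.5]
g(0.25) = -0.890625 < 0, so the root lies in [0, 0.25]
g(0.125) = 0.084 > 0, so the root lies in [0.125, 0.25]

[0.125, 0.25]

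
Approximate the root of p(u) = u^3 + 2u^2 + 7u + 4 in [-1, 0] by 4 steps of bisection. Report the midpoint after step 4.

m = -0.5, p(m) = 0.875 (+); new bracket [-1, -0.5]
m = -0.75, p(m) = -0.546875 (−); new bracket [-0.75, -0.5]
m = -0.625, p(m) = 0.162109 (+); new bracket [-0.75, -0.625]
m = -0.6875, p(m) = -0.1921 (−); new bracket [-0.6875, -0.625]

-0.6875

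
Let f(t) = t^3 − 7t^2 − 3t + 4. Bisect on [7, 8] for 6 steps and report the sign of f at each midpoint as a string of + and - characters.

f(7.5) = 9.625 > 0, so the root lies in [7, 7.5]
f(7.25) = -4.609375 < 0, so the root lies in [7.25, 7.5]
f(7.375) = 2.271484 > 0, so the root lies in [7.25, 7.375]
f(7.3125) = -1.2273 < 0, so the root lies in [7.3125, 7.375]
f(7.34375) = 0.5074 > 0, so the root lies in [7.3125, 7.34375]
f(7.328125) = -0.3636 < 0, so the root lies in [7.328125, 7.34375]

+-+-+-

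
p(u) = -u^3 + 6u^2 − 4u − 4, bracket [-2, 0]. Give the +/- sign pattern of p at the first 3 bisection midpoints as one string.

p(-1) = 7 > 0, so the root lies in [-1, 0]
p(-0.5) = -0.375 < 0, so the root lies in [-1, -0.5]
p(-0.75) = 2.796875 > 0, so the root lies in [-0.75, -0.5]

+-+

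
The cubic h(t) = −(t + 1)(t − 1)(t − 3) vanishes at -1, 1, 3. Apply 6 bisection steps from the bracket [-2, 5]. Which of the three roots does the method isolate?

3

midpoint 1.5: h = 1.875 > 0 → [1.5, 5]
midpoint 3.25: h = -2.390625 < 0 → [1.5, 3.25]
midpoint 2.375: h = 2.900391 > 0 → [2.375, 3.25]
midpoint 2.8125: h = 1.2957 > 0 → [2.8125, 3.25]
midpoint 3.03125: h = -0.2559 < 0 → [2.8125, 3.03125]
midpoint 2.921875: h = 0.5889 > 0 → [2.921875, 3.03125]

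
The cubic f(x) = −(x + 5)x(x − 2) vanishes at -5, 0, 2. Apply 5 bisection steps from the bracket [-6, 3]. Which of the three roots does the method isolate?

-5

midpoint -1.5: f = -18.375 < 0 → [-6, -1.5]
midpoint -3.75: f = -26.953125 < 0 → [-6, -3.75]
midpoint -4.875: f = -4.189453 < 0 → [-6, -4.875]
midpoint -5.4375: f = 17.6931 > 0 → [-5.4375, -4.875]
midpoint -5.15625: f = 5.7655 > 0 → [-5.15625, -4.875]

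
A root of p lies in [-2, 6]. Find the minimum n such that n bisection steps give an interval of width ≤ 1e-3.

13

Width after n steps is 8/2^n. Need 2^n ≥ 8/1e-3 = 8000.
2^12 = 4096 < 8000 ≤ 2^13 = 8192, so n = 13.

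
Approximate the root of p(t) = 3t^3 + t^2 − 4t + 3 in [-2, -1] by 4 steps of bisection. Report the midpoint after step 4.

-1.5625

m = -1.5, p(m) = 1.125 (+); new bracket [-2, -1.5]
m = -1.75, p(m) = -3.015625 (−); new bracket [-1.75, -1.5]
m = -1.625, p(m) = -0.732422 (−); new bracket [-1.625, -1.5]
m = -1.5625, p(m) = 0.2473 (+); new bracket [-1.625, -1.5625]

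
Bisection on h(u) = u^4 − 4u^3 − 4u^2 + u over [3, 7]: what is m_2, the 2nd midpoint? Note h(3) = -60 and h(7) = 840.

m = 5, h(m) = 30 (+); new bracket [3, 5]
m = 4, h(m) = -60 (−); new bracket [4, 5]

4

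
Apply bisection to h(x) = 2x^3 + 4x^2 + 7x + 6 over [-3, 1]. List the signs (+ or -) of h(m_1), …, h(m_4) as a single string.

+---

h(-1) = 1 > 0, so the root lies in [-3, -1]
h(-2) = -8 < 0, so the root lies in [-2, -1]
h(-1.5) = -2.25 < 0, so the root lies in [-1.5, -1]
h(-1.25) = -0.4062 < 0, so the root lies in [-1.25, -1]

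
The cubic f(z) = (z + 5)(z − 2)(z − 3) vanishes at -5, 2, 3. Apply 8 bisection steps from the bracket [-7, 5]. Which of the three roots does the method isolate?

-5

f(-1) = 48 > 0, so the root lies in [-7, -1]
f(-4) = 42 > 0, so the root lies in [-7, -4]
f(-5.5) = -31.875 < 0, so the root lies in [-5.5, -4]
f(-4.75) = 13.0781 > 0, so the root lies in [-5.5, -4.75]
f(-5.125) = -7.2363 < 0, so the root lies in [-5.125, -4.75]
f(-4.9375) = 3.4417 > 0, so the root lies in [-5.125, -4.9375]
f(-5.03125) = -1.7647 < 0, so the root lies in [-5.03125, -4.9375]
f(-4.984375) = 0.8713 > 0, so the root lies in [-5.03125, -4.984375]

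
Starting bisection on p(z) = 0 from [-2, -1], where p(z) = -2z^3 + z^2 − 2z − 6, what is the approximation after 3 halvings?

p(-1.5) = 6 > 0, so the root lies in [-1.5, -1]
p(-1.25) = 1.96875 > 0, so the root lies in [-1.25, -1]
p(-1.125) = 0.363281 > 0, so the root lies in [-1.125, -1]

-1.125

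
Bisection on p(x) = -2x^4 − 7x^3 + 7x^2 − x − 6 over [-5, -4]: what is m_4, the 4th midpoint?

-4.3125

m = -4.5, p(m) = -42 (−); new bracket [-4.5, -4]
m = -4.25, p(m) = 9.539062 (+); new bracket [-4.5, -4.25]
m = -4.375, p(m) = -14.186035 (−); new bracket [-4.375, -4.25]
m = -4.3125, p(m) = -1.8328 (−); new bracket [-4.3125, -4.25]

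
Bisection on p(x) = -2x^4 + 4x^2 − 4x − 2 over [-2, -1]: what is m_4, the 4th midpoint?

-1.6875

p(-1.5) = 2.875 > 0, so the root lies in [-2, -1.5]
p(-1.75) = -1.507812 < 0, so the root lies in [-1.75, -1.5]
p(-1.625) = 1.116699 > 0, so the root lies in [-1.75, -1.625]
p(-1.6875) = -0.0777 < 0, so the root lies in [-1.6875, -1.625]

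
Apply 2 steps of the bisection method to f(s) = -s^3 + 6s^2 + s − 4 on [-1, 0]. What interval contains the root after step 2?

midpoint -0.5: f = -2.875 < 0 → [-1, -0.5]
midpoint -0.75: f = -0.953125 < 0 → [-1, -0.75]

[-1, -0.75]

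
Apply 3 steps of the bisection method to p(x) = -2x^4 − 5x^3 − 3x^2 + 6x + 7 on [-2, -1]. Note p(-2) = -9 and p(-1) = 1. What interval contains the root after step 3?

m = -1.5, p(m) = -2 (−); new bracket [-1.5, -1]
m = -1.25, p(m) = -0.304688 (−); new bracket [-1.25, -1]
m = -1.125, p(m) = 0.368652 (+); new bracket [-1.25, -1.125]

[-1.25, -1.125]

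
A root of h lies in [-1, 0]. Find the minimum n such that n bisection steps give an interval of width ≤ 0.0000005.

21

Width after n steps is 1/2^n. Need 2^n ≥ 1/0.0000005 = 2000000.
2^20 = 1048576 < 2000000 ≤ 2^21 = 2097152, so n = 21.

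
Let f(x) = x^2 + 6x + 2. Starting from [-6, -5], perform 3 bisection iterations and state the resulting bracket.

[-5.75, -5.625]

m = -5.5, f(m) = -0.75 (−); new bracket [-6, -5.5]
m = -5.75, f(m) = 0.5625 (+); new bracket [-5.75, -5.5]
m = -5.625, f(m) = -0.109375 (−); new bracket [-5.75, -5.625]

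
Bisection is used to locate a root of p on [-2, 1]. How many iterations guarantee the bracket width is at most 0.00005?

16

Width after n steps is 3/2^n. Need 2^n ≥ 3/0.00005 = 60000.
2^15 = 32768 < 60000 ≤ 2^16 = 65536, so n = 16.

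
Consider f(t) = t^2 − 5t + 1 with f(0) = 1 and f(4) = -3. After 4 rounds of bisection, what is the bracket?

midpoint 2: f = -5 < 0 → [0, 2]
midpoint 1: f = -3 < 0 → [0, 1]
midpoint 0.5: f = -1.25 < 0 → [0, 0.5]
midpoint 0.25: f = -0.1875 < 0 → [0, 0.25]

[0, 0.25]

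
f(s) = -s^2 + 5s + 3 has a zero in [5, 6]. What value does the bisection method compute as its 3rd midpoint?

5.625

f(5.5) = 0.25 > 0, so the root lies in [5.5, 6]
f(5.75) = -1.3125 < 0, so the root lies in [5.5, 5.75]
f(5.625) = -0.515625 < 0, so the root lies in [5.5, 5.625]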